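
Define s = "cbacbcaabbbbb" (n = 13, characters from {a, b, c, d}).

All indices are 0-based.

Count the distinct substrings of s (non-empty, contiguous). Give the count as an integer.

74

sorted suffixes:
  #0 SA[0]=6  'aabbbbb'
  #1 SA[1]=7  'abbbbb'
  #2 SA[2]=2  'acbcaabbbbb'
  #3 SA[3]=12  'b'
  #4 SA[4]=1  'bacbcaabbbbb'
  #5 SA[5]=11  'bb'
  #6 SA[6]=10  'bbb'
  #7 SA[7]=9  'bbbb'
  #8 SA[8]=8  'bbbbb'
  #9 SA[9]=4  'bcaabbbbb'
  #10 SA[10]=5  'caabbbbb'
  #11 SA[11]=0  'cbacbcaabbbbb'
  #12 SA[12]=3  'cbcaabbbbb'

SA = [6, 7, 2, 12, 1, 11, 10, 9, 8, 4, 5, 0, 3]
[i] adj suffixes → lcp
  [1] 6/7 → 1 ('a')
  [2] 7/2 → 1 ('a')
  [3] 2/12 → 0 ('')
  [4] 12/1 → 1 ('b')
  [5] 1/11 → 1 ('b')
  [6] 11/10 → 2 ('bb')
  [7] 10/9 → 3 ('bbb')
  [8] 9/8 → 4 ('bbbb')
  [9] 8/4 → 1 ('b')
  [10] 4/5 → 0 ('')
  [11] 5/0 → 1 ('c')
  [12] 0/3 → 2 ('cb')

n(n+1)/2 = 13·14/2 = 91
Σ LCP = 0 + 1 + 1 + 0 + 1 + 1 + 2 + 3 + 4 + 1 + 0 + 1 + 2 = 17
distinct = 91 − 17 = 74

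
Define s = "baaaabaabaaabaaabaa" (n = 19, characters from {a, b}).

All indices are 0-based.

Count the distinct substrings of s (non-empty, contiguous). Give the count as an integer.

117

rank→(start, suffix):
  0 → (18, 'a')
  1 → (17, 'aa')
  2 → (1, 'aaaabaabaaabaaabaa')
  3 → (13, 'aaabaa')
  4 → (9, 'aaabaaabaa')
  5 → (2, 'aaabaabaaabaaabaa')
  6 → (14, 'aabaa')
  7 → (10, 'aabaaabaa')
  8 → (6, 'aabaaabaaabaa')
  9 → (3, 'aabaabaaabaaabaa')
  10 → (15, 'abaa')
  11 → (11, 'abaaabaa')
  12 → (7, 'abaaabaaabaa')
  13 → (4, 'abaabaaabaaabaa')
  14 → (16, 'baa')
  15 → (0, 'baaaabaabaaabaaabaa')
  16 → (12, 'baaabaa')
  17 → (8, 'baaabaaabaa')
  18 → (5, 'baabaaabaaabaa')

SA = [18, 17, 1, 13, 9, 2, 14, 10, 6, 3, 15, 11, 7, 4, 16, 0, 12, 8, 5]
[i] adj suffixes → lcp
  [1] 18/17 → 1 ('a')
  [2] 17/1 → 2 ('aa')
  [3] 1/13 → 3 ('aaa')
  [4] 13/9 → 6 ('aaabaa')
  [5] 9/2 → 6 ('aaabaa')
  [6] 2/14 → 2 ('aa')
  [7] 14/10 → 5 ('aabaa')
  [8] 10/6 → 9 ('aabaaabaa')
  [9] 6/3 → 5 ('aabaa')
  [10] 3/15 → 1 ('a')
  [11] 15/11 → 4 ('abaa')
  [12] 11/7 → 8 ('abaaabaa')
  [13] 7/4 → 4 ('abaa')
  [14] 4/16 → 0 ('')
  [15] 16/0 → 3 ('baa')
  [16] 0/12 → 4 ('baaa')
  [17] 12/8 → 7 ('baaabaa')
  [18] 8/5 → 3 ('baa')

n(n+1)/2 = 19·20/2 = 190
Σ LCP = 0 + 1 + 2 + 3 + 6 + 6 + 2 + 5 + 9 + 5 + 1 + 4 + 8 + 4 + 0 + 3 + 4 + 7 + 3 = 73
distinct = 190 − 73 = 117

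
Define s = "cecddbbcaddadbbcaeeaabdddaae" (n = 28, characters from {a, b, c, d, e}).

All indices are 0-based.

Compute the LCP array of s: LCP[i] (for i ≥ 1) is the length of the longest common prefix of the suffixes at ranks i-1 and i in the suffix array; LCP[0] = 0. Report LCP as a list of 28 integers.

rank | idx | suffix
   0 |  19 | aabdddaae
   1 |  25 | aae
   2 |  20 | abdddaae
   3 |  11 | adbbcaeeaabdddaae
   4 |   8 | addadbbcaeeaabdddaae
   5 |  26 | ae
   6 |  16 | aeeaabdddaae
   7 |   5 | bbcaddadbbcaeeaabdddaae
   8 |  13 | bbcaeeaabdddaae
   9 |   6 | bcaddadbbcaeeaabdddaae
  10 |  14 | bcaeeaabdddaae
  11 |  21 | bdddaae
  12 |   7 | caddadbbcaeeaabdddaae
  13 |  15 | caeeaabdddaae
  14 |   2 | cddbbcaddadbbcaeeaabdddaae
  15 |   0 | cecddbbcaddadbbcaeeaabdddaae
  16 |  24 | daae
  17 |  10 | dadbbcaeeaabdddaae
  18 |   4 | dbbcaddadbbcaeeaabdddaae
  19 |  12 | dbbcaeeaabdddaae
  20 |  23 | ddaae
  21 |   9 | ddadbbcaeeaabdddaae
  22 |   3 | ddbbcaddadbbcaeeaabdddaae
  23 |  22 | dddaae
  24 |  27 | e
  25 |  18 | eaabdddaae
  26 |   1 | ecddbbcaddadbbcaeeaabdddaae
  27 |  17 | eeaabdddaae

SA = [19, 25, 20, 11, 8, 26, 16, 5, 13, 6, 14, 21, 7, 15, 2, 0, 24, 10, 4, 12, 23, 9, 3, 22, 27, 18, 1, 17]
rank  pair      lcp
   1  s[19:],s[25:]  2  'aa'
   2  s[25:],s[20:]  1  'a'
   3  s[20:],s[11:]  1  'a'
   4  s[11:],s[8:]  2  'ad'
   5  s[8:],s[26:]  1  'a'
   6  s[26:],s[16:]  2  'ae'
   7  s[16:],s[5:]  0  ''
   8  s[5:],s[13:]  4  'bbca'
   9  s[13:],s[6:]  1  'b'
  10  s[6:],s[14:]  3  'bca'
  11  s[14:],s[21:]  1  'b'
  12  s[21:],s[7:]  0  ''
  13  s[7:],s[15:]  2  'ca'
  14  s[15:],s[2:]  1  'c'
  15  s[2:],s[0:]  1  'c'
  16  s[0:],s[24:]  0  ''
  17  s[24:],s[10:]  2  'da'
  18  s[10:],s[4:]  1  'd'
  19  s[4:],s[12:]  5  'dbbca'
  20  s[12:],s[23:]  1  'd'
  21  s[23:],s[9:]  3  'dda'
  22  s[9:],s[3:]  2  'dd'
  23  s[3:],s[22:]  2  'dd'
  24  s[22:],s[27:]  0  ''
  25  s[27:],s[18:]  1  'e'
  26  s[18:],s[1:]  1  'e'
  27  s[1:],s[17:]  1  'e'

[0, 2, 1, 1, 2, 1, 2, 0, 4, 1, 3, 1, 0, 2, 1, 1, 0, 2, 1, 5, 1, 3, 2, 2, 0, 1, 1, 1]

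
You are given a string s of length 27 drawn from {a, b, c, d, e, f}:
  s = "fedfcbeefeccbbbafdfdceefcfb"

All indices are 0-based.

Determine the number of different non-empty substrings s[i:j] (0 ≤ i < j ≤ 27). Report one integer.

rank | idx | suffix
   0 |  15 | afdfdceefcfb
   1 |  26 | b
   2 |  14 | bafdfdceefcfb
   3 |  13 | bbafdfdceefcfb
   4 |  12 | bbbafdfdceefcfb
   5 |   5 | beefeccbbbafdfdceefcfb
   6 |  11 | cbbbafdfdceefcfb
   7 |   4 | cbeefeccbbbafdfdceefcfb
   8 |  10 | ccbbbafdfdceefcfb
   9 |  20 | ceefcfb
  10 |  24 | cfb
  11 |  19 | dceefcfb
  12 |   2 | dfcbeefeccbbbafdfdceefcfb
  13 |  17 | dfdceefcfb
  14 |   9 | eccbbbafdfdceefcfb
  15 |   1 | edfcbeefeccbbbafdfdceefcfb
  16 |  21 | eefcfb
  17 |   6 | eefeccbbbafdfdceefcfb
  18 |  22 | efcfb
  19 |   7 | efeccbbbafdfdceefcfb
  20 |  25 | fb
  21 |   3 | fcbeefeccbbbafdfdceefcfb
  22 |  23 | fcfb
  23 |  18 | fdceefcfb
  24 |  16 | fdfdceefcfb
  25 |   8 | feccbbbafdfdceefcfb
  26 |   0 | fedfcbeefeccbbbafdfdceefcfb

SA = [15, 26, 14, 13, 12, 5, 11, 4, 10, 20, 24, 19, 2, 17, 9, 1, 21, 6, 22, 7, 25, 3, 23, 18, 16, 8, 0]
[i] adj suffixes → lcp
  [1] 15/26 → 0 ('')
  [2] 26/14 → 1 ('b')
  [3] 14/13 → 1 ('b')
  [4] 13/12 → 2 ('bb')
  [5] 12/5 → 1 ('b')
  [6] 5/11 → 0 ('')
  [7] 11/4 → 2 ('cb')
  [8] 4/10 → 1 ('c')
  [9] 10/20 → 1 ('c')
  [10] 20/24 → 1 ('c')
  [11] 24/19 → 0 ('')
  [12] 19/2 → 1 ('d')
  [13] 2/17 → 2 ('df')
  [14] 17/9 → 0 ('')
  [15] 9/1 → 1 ('e')
  [16] 1/21 → 1 ('e')
  [17] 21/6 → 3 ('eef')
  [18] 6/22 → 1 ('e')
  [19] 22/7 → 2 ('ef')
  [20] 7/25 → 0 ('')
  [21] 25/3 → 1 ('f')
  [22] 3/23 → 2 ('fc')
  [23] 23/18 → 1 ('f')
  [24] 18/16 → 2 ('fd')
  [25] 16/8 → 1 ('f')
  [26] 8/0 → 2 ('fe')

n(n+1)/2 = 27·28/2 = 378
Σ LCP = 0 + 0 + 1 + 1 + 2 + 1 + 0 + 2 + 1 + 1 + 1 + 0 + 1 + 2 + 0 + 1 + 1 + 3 + 1 + 2 + 0 + 1 + 2 + 1 + 2 + 1 + 2 = 30
distinct = 378 − 30 = 348

348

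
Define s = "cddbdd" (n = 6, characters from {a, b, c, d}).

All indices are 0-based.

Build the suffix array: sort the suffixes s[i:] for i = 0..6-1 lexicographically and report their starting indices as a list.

rank | idx | suffix
   0 |   3 | bdd
   1 |   0 | cddbdd
   2 |   5 | d
   3 |   2 | dbdd
   4 |   4 | dd
   5 |   1 | ddbdd

[3, 0, 5, 2, 4, 1]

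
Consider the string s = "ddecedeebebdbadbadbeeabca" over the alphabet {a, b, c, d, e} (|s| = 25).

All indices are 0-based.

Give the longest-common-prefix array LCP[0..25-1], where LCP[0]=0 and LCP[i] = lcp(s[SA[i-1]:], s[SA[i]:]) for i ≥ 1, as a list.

rank→(start, suffix):
  0 → (24, 'a')
  1 → (21, 'abca')
  2 → (13, 'adbadbeeabca')
  3 → (16, 'adbeeabca')
  4 → (12, 'badbadbeeabca')
  5 → (15, 'badbeeabca')
  6 → (22, 'bca')
  7 → (10, 'bdbadbadbeeabca')
  8 → (8, 'bebdbadbadbeeabca')
  9 → (18, 'beeabca')
  10 → (23, 'ca')
  11 → (3, 'cedeebebdbadbadbeeabca')
  12 → (11, 'dbadbadbeeabca')
  13 → (14, 'dbadbeeabca')
  14 → (17, 'dbeeabca')
  15 → (0, 'ddecedeebebdbadbadbeeabca')
  16 → (1, 'decedeebebdbadbadbeeabca')
  17 → (5, 'deebebdbadbadbeeabca')
  18 → (20, 'eabca')
  19 → (9, 'ebdbadbadbeeabca')
  20 → (7, 'ebebdbadbadbeeabca')
  21 → (2, 'ecedeebebdbadbadbeeabca')
  22 → (4, 'edeebebdbadbadbeeabca')
  23 → (19, 'eeabca')
  24 → (6, 'eebebdbadbadbeeabca')

SA = [24, 21, 13, 16, 12, 15, 22, 10, 8, 18, 23, 3, 11, 14, 17, 0, 1, 5, 20, 9, 7, 2, 4, 19, 6]
rank  pair      lcp
   1  s[24:],s[21:]  1  'a'
   2  s[21:],s[13:]  1  'a'
   3  s[13:],s[16:]  3  'adb'
   4  s[16:],s[12:]  0  ''
   5  s[12:],s[15:]  4  'badb'
   6  s[15:],s[22:]  1  'b'
   7  s[22:],s[10:]  1  'b'
   8  s[10:],s[8:]  1  'b'
   9  s[8:],s[18:]  2  'be'
  10  s[18:],s[23:]  0  ''
  11  s[23:],s[3:]  1  'c'
  12  s[3:],s[11:]  0  ''
  13  s[11:],s[14:]  5  'dbadb'
  14  s[14:],s[17:]  2  'db'
  15  s[17:],s[0:]  1  'd'
  16  s[0:],s[1:]  1  'd'
  17  s[1:],s[5:]  2  'de'
  18  s[5:],s[20:]  0  ''
  19  s[20:],s[9:]  1  'e'
  20  s[9:],s[7:]  2  'eb'
  21  s[7:],s[2:]  1  'e'
  22  s[2:],s[4:]  1  'e'
  23  s[4:],s[19:]  1  'e'
  24  s[19:],s[6:]  2  'ee'

[0, 1, 1, 3, 0, 4, 1, 1, 1, 2, 0, 1, 0, 5, 2, 1, 1, 2, 0, 1, 2, 1, 1, 1, 2]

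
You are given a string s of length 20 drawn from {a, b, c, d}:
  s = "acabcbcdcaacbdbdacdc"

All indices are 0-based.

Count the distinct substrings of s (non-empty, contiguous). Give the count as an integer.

185

sorted suffixes:
  #0 SA[0]=9  'aacbdbdacdc'
  #1 SA[1]=2  'abcbcdcaacbdbdacdc'
  #2 SA[2]=0  'acabcbcdcaacbdbdacdc'
  #3 SA[3]=10  'acbdbdacdc'
  #4 SA[4]=16  'acdc'
  #5 SA[5]=3  'bcbcdcaacbdbdacdc'
  #6 SA[6]=5  'bcdcaacbdbdacdc'
  #7 SA[7]=14  'bdacdc'
  #8 SA[8]=12  'bdbdacdc'
  #9 SA[9]=19  'c'
  #10 SA[10]=8  'caacbdbdacdc'
  #11 SA[11]=1  'cabcbcdcaacbdbdacdc'
  #12 SA[12]=4  'cbcdcaacbdbdacdc'
  #13 SA[13]=11  'cbdbdacdc'
  #14 SA[14]=17  'cdc'
  #15 SA[15]=6  'cdcaacbdbdacdc'
  #16 SA[16]=15  'dacdc'
  #17 SA[17]=13  'dbdacdc'
  #18 SA[18]=18  'dc'
  #19 SA[19]=7  'dcaacbdbdacdc'

SA = [9, 2, 0, 10, 16, 3, 5, 14, 12, 19, 8, 1, 4, 11, 17, 6, 15, 13, 18, 7]
[i] adj suffixes → lcp
  [1] 9/2 → 1 ('a')
  [2] 2/0 → 1 ('a')
  [3] 0/10 → 2 ('ac')
  [4] 10/16 → 2 ('ac')
  [5] 16/3 → 0 ('')
  [6] 3/5 → 2 ('bc')
  [7] 5/14 → 1 ('b')
  [8] 14/12 → 2 ('bd')
  [9] 12/19 → 0 ('')
  [10] 19/8 → 1 ('c')
  [11] 8/1 → 2 ('ca')
  [12] 1/4 → 1 ('c')
  [13] 4/11 → 2 ('cb')
  [14] 11/17 → 1 ('c')
  [15] 17/6 → 3 ('cdc')
  [16] 6/15 → 0 ('')
  [17] 15/13 → 1 ('d')
  [18] 13/18 → 1 ('d')
  [19] 18/7 → 2 ('dc')

n(n+1)/2 = 20·21/2 = 210
Σ LCP = 0 + 1 + 1 + 2 + 2 + 0 + 2 + 1 + 2 + 0 + 1 + 2 + 1 + 2 + 1 + 3 + 0 + 1 + 1 + 2 = 25
distinct = 210 − 25 = 185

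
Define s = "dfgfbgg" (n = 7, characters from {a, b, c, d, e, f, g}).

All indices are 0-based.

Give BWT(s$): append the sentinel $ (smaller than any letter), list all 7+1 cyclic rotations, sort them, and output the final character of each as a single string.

gf$gdgfb

rank  rotation  last
    0  $dfgfbgg  g
    1  bgg$dfgf  f
    2  dfgfbgg$  $
    3  fbgg$dfg  g
    4  fgfbgg$d  d
    5  g$dfgfbg  g
    6  gfbgg$df  f
    7  gg$dfgfb  b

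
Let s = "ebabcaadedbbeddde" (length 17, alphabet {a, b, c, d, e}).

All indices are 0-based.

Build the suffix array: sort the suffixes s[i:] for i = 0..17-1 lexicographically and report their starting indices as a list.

[5, 2, 6, 1, 10, 3, 11, 4, 9, 13, 14, 15, 7, 16, 0, 8, 12]

rank→(start, suffix):
  0 → (5, 'aadedbbeddde')
  1 → (2, 'abcaadedbbeddde')
  2 → (6, 'adedbbeddde')
  3 → (1, 'babcaadedbbeddde')
  4 → (10, 'bbeddde')
  5 → (3, 'bcaadedbbeddde')
  6 → (11, 'beddde')
  7 → (4, 'caadedbbeddde')
  8 → (9, 'dbbeddde')
  9 → (13, 'ddde')
  10 → (14, 'dde')
  11 → (15, 'de')
  12 → (7, 'dedbbeddde')
  13 → (16, 'e')
  14 → (0, 'ebabcaadedbbeddde')
  15 → (8, 'edbbeddde')
  16 → (12, 'eddde')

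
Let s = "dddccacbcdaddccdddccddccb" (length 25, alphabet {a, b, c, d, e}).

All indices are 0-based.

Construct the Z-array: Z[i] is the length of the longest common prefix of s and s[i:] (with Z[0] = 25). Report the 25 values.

Z[0]=25
i=1: fresh scan; Z[1]=2 extend→box=[1,3)
i=2: min(r-i=1, Z[1]=2)=1; Z[2]=1
i=3: fresh scan; Z[3]=0
i=4: fresh scan; Z[4]=0
i=5: fresh scan; Z[5]=0
i=6: fresh scan; Z[6]=0
i=7: fresh scan; Z[7]=0
i=8: fresh scan; Z[8]=0
i=9: fresh scan; Z[9]=1 extend→box=[9,10)
i=10: fresh scan; Z[10]=0
i=11: fresh scan; Z[11]=2 extend→box=[11,13)
i=12: min(r-i=1, Z[1]=2)=1; Z[12]=1
i=13: fresh scan; Z[13]=0
i=14: fresh scan; Z[14]=0
i=15: fresh scan; Z[15]=5 extend→box=[15,20)
i=16: min(r-i=4, Z[1]=2)=2; Z[16]=2
i=17: min(r-i=3, Z[2]=1)=1; Z[17]=1
i=18: min(r-i=2, Z[3]=0)=0; Z[18]=0
i=19: min(r-i=1, Z[4]=0)=0; Z[19]=0
i=20: fresh scan; Z[20]=2 extend→box=[20,22)
i=21: min(r-i=1, Z[1]=2)=1; Z[21]=1
i=22: fresh scan; Z[22]=0
i=23: fresh scan; Z[23]=0
i=24: fresh scan; Z[24]=0

[25, 2, 1, 0, 0, 0, 0, 0, 0, 1, 0, 2, 1, 0, 0, 5, 2, 1, 0, 0, 2, 1, 0, 0, 0]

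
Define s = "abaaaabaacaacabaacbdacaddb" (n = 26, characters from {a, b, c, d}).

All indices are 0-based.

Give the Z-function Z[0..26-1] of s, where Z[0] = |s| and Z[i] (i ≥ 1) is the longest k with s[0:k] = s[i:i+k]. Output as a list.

[26, 0, 1, 1, 1, 4, 0, 1, 1, 0, 1, 1, 0, 4, 0, 1, 1, 0, 0, 0, 1, 0, 1, 0, 0, 0]

Z[0]=26
i=1: fresh scan; Z[1]=0
i=2: fresh scan; Z[2]=1 extend→box=[2,3)
i=3: fresh scan; Z[3]=1 extend→box=[3,4)
i=4: fresh scan; Z[4]=1 extend→box=[4,5)
i=5: fresh scan; Z[5]=4 extend→box=[5,9)
i=6: min(r-i=3, Z[1]=0)=0; Z[6]=0
i=7: min(r-i=2, Z[2]=1)=1; Z[7]=1
i=8: min(r-i=1, Z[3]=1)=1; Z[8]=1
i=9: fresh scan; Z[9]=0
i=10: fresh scan; Z[10]=1 extend→box=[10,11)
i=11: fresh scan; Z[11]=1 extend→box=[11,12)
i=12: fresh scan; Z[12]=0
i=13: fresh scan; Z[13]=4 extend→box=[13,17)
i=14: min(r-i=3, Z[1]=0)=0; Z[14]=0
i=15: min(r-i=2, Z[2]=1)=1; Z[15]=1
i=16: min(r-i=1, Z[3]=1)=1; Z[16]=1
i=17: fresh scan; Z[17]=0
i=18: fresh scan; Z[18]=0
i=19: fresh scan; Z[19]=0
i=20: fresh scan; Z[20]=1 extend→box=[20,21)
i=21: fresh scan; Z[21]=0
i=22: fresh scan; Z[22]=1 extend→box=[22,23)
i=23: fresh scan; Z[23]=0
i=24: fresh scan; Z[24]=0
i=25: fresh scan; Z[25]=0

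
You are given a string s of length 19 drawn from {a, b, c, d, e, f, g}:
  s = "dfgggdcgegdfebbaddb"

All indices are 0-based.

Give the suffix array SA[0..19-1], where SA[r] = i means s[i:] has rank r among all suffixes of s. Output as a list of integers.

[15, 18, 14, 13, 6, 17, 5, 16, 10, 0, 12, 8, 11, 1, 4, 9, 7, 3, 2]

sorted suffixes:
  #0 SA[0]=15  'addb'
  #1 SA[1]=18  'b'
  #2 SA[2]=14  'baddb'
  #3 SA[3]=13  'bbaddb'
  #4 SA[4]=6  'cgegdfebbaddb'
  #5 SA[5]=17  'db'
  #6 SA[6]=5  'dcgegdfebbaddb'
  #7 SA[7]=16  'ddb'
  #8 SA[8]=10  'dfebbaddb'
  #9 SA[9]=0  'dfgggdcgegdfebbaddb'
  #10 SA[10]=12  'ebbaddb'
  #11 SA[11]=8  'egdfebbaddb'
  #12 SA[12]=11  'febbaddb'
  #13 SA[13]=1  'fgggdcgegdfebbaddb'
  #14 SA[14]=4  'gdcgegdfebbaddb'
  #15 SA[15]=9  'gdfebbaddb'
  #16 SA[16]=7  'gegdfebbaddb'
  #17 SA[17]=3  'ggdcgegdfebbaddb'
  #18 SA[18]=2  'gggdcgegdfebbaddb'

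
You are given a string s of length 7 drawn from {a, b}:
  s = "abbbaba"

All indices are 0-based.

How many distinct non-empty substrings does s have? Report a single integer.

20

rank | idx | suffix
   0 |   6 | a
   1 |   4 | aba
   2 |   0 | abbbaba
   3 |   5 | ba
   4 |   3 | baba
   5 |   2 | bbaba
   6 |   1 | bbbaba

SA = [6, 4, 0, 5, 3, 2, 1]
i: (SA[i-1],SA[i]) lcp shared
  1: (6,4) 1 'a'
  2: (4,0) 2 'ab'
  3: (0,5) 0 ''
  4: (5,3) 2 'ba'
  5: (3,2) 1 'b'
  6: (2,1) 2 'bb'

n(n+1)/2 = 7·8/2 = 28
Σ LCP = 0 + 1 + 2 + 0 + 2 + 1 + 2 = 8
distinct = 28 − 8 = 20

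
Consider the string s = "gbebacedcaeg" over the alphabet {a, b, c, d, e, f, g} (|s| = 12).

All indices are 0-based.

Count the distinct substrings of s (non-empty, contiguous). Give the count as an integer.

rank→(start, suffix):
  0 → (4, 'acedcaeg')
  1 → (9, 'aeg')
  2 → (3, 'bacedcaeg')
  3 → (1, 'bebacedcaeg')
  4 → (8, 'caeg')
  5 → (5, 'cedcaeg')
  6 → (7, 'dcaeg')
  7 → (2, 'ebacedcaeg')
  8 → (6, 'edcaeg')
  9 → (10, 'eg')
  10 → (11, 'g')
  11 → (0, 'gbebacedcaeg')

SA = [4, 9, 3, 1, 8, 5, 7, 2, 6, 10, 11, 0]
rank  pair      lcp
   1  s[4:],s[9:]  1  'a'
   2  s[9:],s[3:]  0  ''
   3  s[3:],s[1:]  1  'b'
   4  s[1:],s[8:]  0  ''
   5  s[8:],s[5:]  1  'c'
   6  s[5:],s[7:]  0  ''
   7  s[7:],s[2:]  0  ''
   8  s[2:],s[6:]  1  'e'
   9  s[6:],s[10:]  1  'e'
  10  s[10:],s[11:]  0  ''
  11  s[11:],s[0:]  1  'g'

n(n+1)/2 = 12·13/2 = 78
Σ LCP = 0 + 1 + 0 + 1 + 0 + 1 + 0 + 0 + 1 + 1 + 0 + 1 = 6
distinct = 78 − 6 = 72

72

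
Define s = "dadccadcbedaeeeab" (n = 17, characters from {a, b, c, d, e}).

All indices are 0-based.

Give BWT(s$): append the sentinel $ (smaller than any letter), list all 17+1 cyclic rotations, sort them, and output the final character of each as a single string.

rank  rotation            last
    0  $dadccadcbedaeeeab  b
    1  ab$dadccadcbedaeee  e
    2  adcbedaeeeab$dadcc  c
    3  adccadcbedaeeeab$d  d
    4  aeeeab$dadccadcbed  d
    5  b$dadccadcbedaeeea  a
    6  bedaeeeab$dadccadc  c
    7  cadcbedaeeeab$dadc  c
    8  cbedaeeeab$dadccad  d
    9  ccadcbedaeeeab$dad  d
   10  dadccadcbedaeeeab$  $
   11  daeeeab$dadccadcbe  e
   12  dcbedaeeeab$dadcca  a
   13  dccadcbedaeeeab$da  a
   14  eab$dadccadcbedaee  e
   15  edaeeeab$dadccadcb  b
   16  eeab$dadccadcbedae  e
   17  eeeab$dadccadcbeda  a

becddaccdd$eaaebea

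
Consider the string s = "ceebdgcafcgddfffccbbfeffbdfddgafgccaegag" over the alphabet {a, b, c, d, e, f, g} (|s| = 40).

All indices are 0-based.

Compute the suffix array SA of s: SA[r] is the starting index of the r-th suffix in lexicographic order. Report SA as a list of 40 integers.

[35, 7, 30, 38, 18, 24, 3, 19, 34, 6, 17, 33, 16, 0, 9, 11, 27, 25, 12, 28, 4, 2, 1, 21, 36, 23, 15, 8, 26, 20, 22, 14, 13, 31, 39, 29, 37, 5, 32, 10]

rank→(start, suffix):
  0 → (35, 'aegag')
  1 → (7, 'afcgddfffccbbfeffbdfddgafgccaegag')
  2 → (30, 'afgccaegag')
  3 → (38, 'ag')
  4 → (18, 'bbfeffbdfddgafgccaegag')
  5 → (24, 'bdfddgafgccaegag')
  6 → (3, 'bdgcafcgddfffccbbfeffbdfddgafgccaegag')
  7 → (19, 'bfeffbdfddgafgccaegag')
  8 → (34, 'caegag')
  9 → (6, 'cafcgddfffccbbfeffbdfddgafgccaegag')
  10 → (17, 'cbbfeffbdfddgafgccaegag')
  11 → (33, 'ccaegag')
  12 → (16, 'ccbbfeffbdfddgafgccaegag')
  13 → (0, 'ceebdgcafcgddfffccbbfeffbdfddgafgccaegag')
  14 → (9, 'cgddfffccbbfeffbdfddgafgccaegag')
  15 → (11, 'ddfffccbbfeffbdfddgafgccaegag')
  16 → (27, 'ddgafgccaegag')
  17 → (25, 'dfddgafgccaegag')
  18 → (12, 'dfffccbbfeffbdfddgafgccaegag')
  19 → (28, 'dgafgccaegag')
  20 → (4, 'dgcafcgddfffccbbfeffbdfddgafgccaegag')
  21 → (2, 'ebdgcafcgddfffccbbfeffbdfddgafgccaegag')
  22 → (1, 'eebdgcafcgddfffccbbfeffbdfddgafgccaegag')
  23 → (21, 'effbdfddgafgccaegag')
  24 → (36, 'egag')
  25 → (23, 'fbdfddgafgccaegag')
  26 → (15, 'fccbbfeffbdfddgafgccaegag')
  27 → (8, 'fcgddfffccbbfeffbdfddgafgccaegag')
  28 → (26, 'fddgafgccaegag')
  29 → (20, 'feffbdfddgafgccaegag')
  30 → (22, 'ffbdfddgafgccaegag')
  31 → (14, 'ffccbbfeffbdfddgafgccaegag')
  32 → (13, 'fffccbbfeffbdfddgafgccaegag')
  33 → (31, 'fgccaegag')
  34 → (39, 'g')
  35 → (29, 'gafgccaegag')
  36 → (37, 'gag')
  37 → (5, 'gcafcgddfffccbbfeffbdfddgafgccaegag')
  38 → (32, 'gccaegag')
  39 → (10, 'gddfffccbbfeffbdfddgafgccaegag')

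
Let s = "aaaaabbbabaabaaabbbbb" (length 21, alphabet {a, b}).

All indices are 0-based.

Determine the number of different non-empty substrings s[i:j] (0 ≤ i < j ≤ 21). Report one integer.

176

rank | idx | suffix
   0 |   0 | aaaaabbbabaabaaabbbbb
   1 |   1 | aaaabbbabaabaaabbbbb
   2 |   2 | aaabbbabaabaaabbbbb
   3 |  13 | aaabbbbb
   4 |  10 | aabaaabbbbb
   5 |   3 | aabbbabaabaaabbbbb
   6 |  14 | aabbbbb
   7 |  11 | abaaabbbbb
   8 |   8 | abaabaaabbbbb
   9 |   4 | abbbabaabaaabbbbb
  10 |  15 | abbbbb
  11 |  20 | b
  12 |  12 | baaabbbbb
  13 |   9 | baabaaabbbbb
  14 |   7 | babaabaaabbbbb
  15 |  19 | bb
  16 |   6 | bbabaabaaabbbbb
  17 |  18 | bbb
  18 |   5 | bbbabaabaaabbbbb
  19 |  17 | bbbb
  20 |  16 | bbbbb

SA = [0, 1, 2, 13, 10, 3, 14, 11, 8, 4, 15, 20, 12, 9, 7, 19, 6, 18, 5, 17, 16]
i: (SA[i-1],SA[i]) lcp shared
  1: (0,1) 4 'aaaa'
  2: (1,2) 3 'aaa'
  3: (2,13) 6 'aaabbb'
  4: (13,10) 2 'aa'
  5: (10,3) 3 'aab'
  6: (3,14) 5 'aabbb'
  7: (14,11) 1 'a'
  8: (11,8) 4 'abaa'
  9: (8,4) 2 'ab'
  10: (4,15) 4 'abbb'
  11: (15,20) 0 ''
  12: (20,12) 1 'b'
  13: (12,9) 3 'baa'
  14: (9,7) 2 'ba'
  15: (7,19) 1 'b'
  16: (19,6) 2 'bb'
  17: (6,18) 2 'bb'
  18: (18,5) 3 'bbb'
  19: (5,17) 3 'bbb'
  20: (17,16) 4 'bbbb'

n(n+1)/2 = 21·22/2 = 231
Σ LCP = 0 + 4 + 3 + 6 + 2 + 3 + 5 + 1 + 4 + 2 + 4 + 0 + 1 + 3 + 2 + 1 + 2 + 2 + 3 + 3 + 4 = 55
distinct = 231 − 55 = 176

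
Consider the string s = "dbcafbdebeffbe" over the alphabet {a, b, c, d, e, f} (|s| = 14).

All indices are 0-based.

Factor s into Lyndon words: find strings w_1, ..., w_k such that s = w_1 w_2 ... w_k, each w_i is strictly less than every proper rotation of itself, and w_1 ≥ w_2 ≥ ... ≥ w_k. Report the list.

["d", "bc", "afbdebeffbe"]

emit factor 1: 'd' (i=0, period=1)
emit factor 2: 'bc' (i=1, period=2)
emit factor 3: 'afbdebeffbe' (i=3, period=11)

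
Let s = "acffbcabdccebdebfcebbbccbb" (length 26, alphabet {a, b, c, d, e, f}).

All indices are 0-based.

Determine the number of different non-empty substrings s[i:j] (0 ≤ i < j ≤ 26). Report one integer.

rank→(start, suffix):
  0 → (6, 'abdccebdebfcebbbccbb')
  1 → (0, 'acffbcabdccebdebfcebbbccbb')
  2 → (25, 'b')
  3 → (24, 'bb')
  4 → (19, 'bbbccbb')
  5 → (20, 'bbccbb')
  6 → (4, 'bcabdccebdebfcebbbccbb')
  7 → (21, 'bccbb')
  8 → (7, 'bdccebdebfcebbbccbb')
  9 → (12, 'bdebfcebbbccbb')
  10 → (15, 'bfcebbbccbb')
  11 → (5, 'cabdccebdebfcebbbccbb')
  12 → (23, 'cbb')
  13 → (22, 'ccbb')
  14 → (9, 'ccebdebfcebbbccbb')
  15 → (17, 'cebbbccbb')
  16 → (10, 'cebdebfcebbbccbb')
  17 → (1, 'cffbcabdccebdebfcebbbccbb')
  18 → (8, 'dccebdebfcebbbccbb')
  19 → (13, 'debfcebbbccbb')
  20 → (18, 'ebbbccbb')
  21 → (11, 'ebdebfcebbbccbb')
  22 → (14, 'ebfcebbbccbb')
  23 → (3, 'fbcabdccebdebfcebbbccbb')
  24 → (16, 'fcebbbccbb')
  25 → (2, 'ffbcabdccebdebfcebbbccbb')

SA = [6, 0, 25, 24, 19, 20, 4, 21, 7, 12, 15, 5, 23, 22, 9, 17, 10, 1, 8, 13, 18, 11, 14, 3, 16, 2]
i: (SA[i-1],SA[i]) lcp shared
  1: (6,0) 1 'a'
  2: (0,25) 0 ''
  3: (25,24) 1 'b'
  4: (24,19) 2 'bb'
  5: (19,20) 2 'bb'
  6: (20,4) 1 'b'
  7: (4,21) 2 'bc'
  8: (21,7) 1 'b'
  9: (7,12) 2 'bd'
  10: (12,15) 1 'b'
  11: (15,5) 0 ''
  12: (5,23) 1 'c'
  13: (23,22) 1 'c'
  14: (22,9) 2 'cc'
  15: (9,17) 1 'c'
  16: (17,10) 3 'ceb'
  17: (10,1) 1 'c'
  18: (1,8) 0 ''
  19: (8,13) 1 'd'
  20: (13,18) 0 ''
  21: (18,11) 2 'eb'
  22: (11,14) 2 'eb'
  23: (14,3) 0 ''
  24: (3,16) 1 'f'
  25: (16,2) 1 'f'

n(n+1)/2 = 26·27/2 = 351
Σ LCP = 0 + 1 + 0 + 1 + 2 + 2 + 1 + 2 + 1 + 2 + 1 + 0 + 1 + 1 + 2 + 1 + 3 + 1 + 0 + 1 + 0 + 2 + 2 + 0 + 1 + 1 = 29
distinct = 351 − 29 = 322

322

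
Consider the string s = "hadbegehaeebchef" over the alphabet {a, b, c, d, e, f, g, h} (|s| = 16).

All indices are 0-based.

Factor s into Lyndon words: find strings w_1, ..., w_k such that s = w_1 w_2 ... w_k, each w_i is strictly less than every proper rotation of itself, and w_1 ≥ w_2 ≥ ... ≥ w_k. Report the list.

emit factor 1: 'h' (i=0, period=1)
emit factor 2: 'adbegehaeebchef' (i=1, period=15)

["h", "adbegehaeebchef"]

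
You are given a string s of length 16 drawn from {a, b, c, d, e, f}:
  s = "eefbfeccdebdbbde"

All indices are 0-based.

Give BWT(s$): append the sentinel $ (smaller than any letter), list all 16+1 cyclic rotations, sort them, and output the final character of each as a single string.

edebfecbbcddf$eeb

rank  rotation           last
    0  $eefbfeccdebdbbde  e
    1  bbde$eefbfeccdebd  d
    2  bdbbde$eefbfeccde  e
    3  bde$eefbfeccdebdb  b
    4  bfeccdebdbbde$eef  f
    5  ccdebdbbde$eefbfe  e
    6  cdebdbbde$eefbfec  c
    7  dbbde$eefbfeccdeb  b
    8  de$eefbfeccdebdbb  b
    9  debdbbde$eefbfecc  c
   10  e$eefbfeccdebdbbd  d
   11  ebdbbde$eefbfeccd  d
   12  eccdebdbbde$eefbf  f
   13  eefbfeccdebdbbde$  $
   14  efbfeccdebdbbde$e  e
   15  fbfeccdebdbbde$ee  e
   16  feccdebdbbde$eefb  b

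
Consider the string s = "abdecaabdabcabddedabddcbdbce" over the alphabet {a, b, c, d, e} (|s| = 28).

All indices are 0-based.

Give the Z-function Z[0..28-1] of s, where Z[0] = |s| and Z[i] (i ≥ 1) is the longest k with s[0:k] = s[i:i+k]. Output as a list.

Z[0]=28
i=1: outside box; Z[1]=0
i=2: outside box; Z[2]=0
i=3: outside box; Z[3]=0
i=4: outside box; Z[4]=0
i=5: outside box; Z[5]=1 grow→box=[5,6)
i=6: outside box; Z[6]=3 grow→box=[6,9)
i=7: min(r-i=2, Z[1]=0)=0; Z[7]=0
i=8: min(r-i=1, Z[2]=0)=0; Z[8]=0
i=9: outside box; Z[9]=2 grow→box=[9,11)
i=10: min(r-i=1, Z[1]=0)=0; Z[10]=0
i=11: outside box; Z[11]=0
i=12: outside box; Z[12]=3 grow→box=[12,15)
i=13: min(r-i=2, Z[1]=0)=0; Z[13]=0
i=14: min(r-i=1, Z[2]=0)=0; Z[14]=0
i=15: outside box; Z[15]=0
i=16: outside box; Z[16]=0
i=17: outside box; Z[17]=0
i=18: outside box; Z[18]=3 grow→box=[18,21)
i=19: min(r-i=2, Z[1]=0)=0; Z[19]=0
i=20: min(r-i=1, Z[2]=0)=0; Z[20]=0
i=21: outside box; Z[21]=0
i=22: outside box; Z[22]=0
i=23: outside box; Z[23]=0
i=24: outside box; Z[24]=0
i=25: outside box; Z[25]=0
i=26: outside box; Z[26]=0
i=27: outside box; Z[27]=0

[28, 0, 0, 0, 0, 1, 3, 0, 0, 2, 0, 0, 3, 0, 0, 0, 0, 0, 3, 0, 0, 0, 0, 0, 0, 0, 0, 0]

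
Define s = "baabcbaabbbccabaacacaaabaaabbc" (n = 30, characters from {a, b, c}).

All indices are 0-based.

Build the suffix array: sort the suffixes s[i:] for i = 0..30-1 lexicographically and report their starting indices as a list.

rank | idx | suffix
   0 |  20 | aaabaaabbc
   1 |  24 | aaabbc
   2 |  21 | aabaaabbc
   3 |   6 | aabbbccabaacacaaabaaabbc
   4 |  25 | aabbc
   5 |   1 | aabcbaabbbccabaacacaaabaaabbc
   6 |  15 | aacacaaabaaabbc
   7 |  22 | abaaabbc
   8 |  13 | abaacacaaabaaabbc
   9 |   7 | abbbccabaacacaaabaaabbc
  10 |  26 | abbc
  11 |   2 | abcbaabbbccabaacacaaabaaabbc
  12 |  18 | acaaabaaabbc
  13 |  16 | acacaaabaaabbc
  14 |  23 | baaabbc
  15 |   5 | baabbbccabaacacaaabaaabbc
  16 |   0 | baabcbaabbbccabaacacaaabaaabbc
  17 |  14 | baacacaaabaaabbc
  18 |   8 | bbbccabaacacaaabaaabbc
  19 |  27 | bbc
  20 |   9 | bbccabaacacaaabaaabbc
  21 |  28 | bc
  22 |   3 | bcbaabbbccabaacacaaabaaabbc
  23 |  10 | bccabaacacaaabaaabbc
  24 |  29 | c
  25 |  19 | caaabaaabbc
  26 |  12 | cabaacacaaabaaabbc
  27 |  17 | cacaaabaaabbc
  28 |   4 | cbaabbbccabaacacaaabaaabbc
  29 |  11 | ccabaacacaaabaaabbc

[20, 24, 21, 6, 25, 1, 15, 22, 13, 7, 26, 2, 18, 16, 23, 5, 0, 14, 8, 27, 9, 28, 3, 10, 29, 19, 12, 17, 4, 11]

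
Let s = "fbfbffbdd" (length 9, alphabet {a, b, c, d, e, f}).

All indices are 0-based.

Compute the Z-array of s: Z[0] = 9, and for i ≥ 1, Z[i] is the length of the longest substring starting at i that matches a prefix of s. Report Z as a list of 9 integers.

[9, 0, 3, 0, 1, 2, 0, 0, 0]

Z[0]=9
i=1: outside box; Z[1]=0
i=2: outside box; Z[2]=3 extend→box=[2,5)
i=3: min(r-i=2, Z[1]=0)=0; Z[3]=0
i=4: min(r-i=1, Z[2]=3)=1; Z[4]=1
i=5: outside box; Z[5]=2 extend→box=[5,7)
i=6: min(r-i=1, Z[1]=0)=0; Z[6]=0
i=7: outside box; Z[7]=0
i=8: outside box; Z[8]=0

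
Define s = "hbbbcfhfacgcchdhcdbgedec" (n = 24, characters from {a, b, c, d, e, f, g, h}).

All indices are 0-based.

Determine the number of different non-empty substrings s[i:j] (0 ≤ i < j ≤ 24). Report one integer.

sorted suffixes:
  #0 SA[0]=8  'acgcchdhcdbgedec'
  #1 SA[1]=1  'bbbcfhfacgcchdhcdbgedec'
  #2 SA[2]=2  'bbcfhfacgcchdhcdbgedec'
  #3 SA[3]=3  'bcfhfacgcchdhcdbgedec'
  #4 SA[4]=18  'bgedec'
  #5 SA[5]=23  'c'
  #6 SA[6]=11  'cchdhcdbgedec'
  #7 SA[7]=16  'cdbgedec'
  #8 SA[8]=4  'cfhfacgcchdhcdbgedec'
  #9 SA[9]=9  'cgcchdhcdbgedec'
  #10 SA[10]=12  'chdhcdbgedec'
  #11 SA[11]=17  'dbgedec'
  #12 SA[12]=21  'dec'
  #13 SA[13]=14  'dhcdbgedec'
  #14 SA[14]=22  'ec'
  #15 SA[15]=20  'edec'
  #16 SA[16]=7  'facgcchdhcdbgedec'
  #17 SA[17]=5  'fhfacgcchdhcdbgedec'
  #18 SA[18]=10  'gcchdhcdbgedec'
  #19 SA[19]=19  'gedec'
  #20 SA[20]=0  'hbbbcfhfacgcchdhcdbgedec'
  #21 SA[21]=15  'hcdbgedec'
  #22 SA[22]=13  'hdhcdbgedec'
  #23 SA[23]=6  'hfacgcchdhcdbgedec'

SA = [8, 1, 2, 3, 18, 23, 11, 16, 4, 9, 12, 17, 21, 14, 22, 20, 7, 5, 10, 19, 0, 15, 13, 6]
[i] adj suffixes → lcp
  [1] 8/1 → 0 ('')
  [2] 1/2 → 2 ('bb')
  [3] 2/3 → 1 ('b')
  [4] 3/18 → 1 ('b')
  [5] 18/23 → 0 ('')
  [6] 23/11 → 1 ('c')
  [7] 11/16 → 1 ('c')
  [8] 16/4 → 1 ('c')
  [9] 4/9 → 1 ('c')
  [10] 9/12 → 1 ('c')
  [11] 12/17 → 0 ('')
  [12] 17/21 → 1 ('d')
  [13] 21/14 → 1 ('d')
  [14] 14/22 → 0 ('')
  [15] 22/20 → 1 ('e')
  [16] 20/7 → 0 ('')
  [17] 7/5 → 1 ('f')
  [18] 5/10 → 0 ('')
  [19] 10/19 → 1 ('g')
  [20] 19/0 → 0 ('')
  [21] 0/15 → 1 ('h')
  [22] 15/13 → 1 ('h')
  [23] 13/6 → 1 ('h')

n(n+1)/2 = 24·25/2 = 300
Σ LCP = 0 + 0 + 2 + 1 + 1 + 0 + 1 + 1 + 1 + 1 + 1 + 0 + 1 + 1 + 0 + 1 + 0 + 1 + 0 + 1 + 0 + 1 + 1 + 1 = 17
distinct = 300 − 17 = 283

283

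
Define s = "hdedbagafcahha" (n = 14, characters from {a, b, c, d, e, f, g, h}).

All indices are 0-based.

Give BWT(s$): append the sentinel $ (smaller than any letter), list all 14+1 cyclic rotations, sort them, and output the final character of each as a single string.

rank  rotation         last
    0  $hdedbagafcahha  a
    1  a$hdedbagafcahh  h
    2  afcahha$hdedbag  g
    3  agafcahha$hdedb  b
    4  ahha$hdedbagafc  c
    5  bagafcahha$hded  d
    6  cahha$hdedbagaf  f
    7  dbagafcahha$hde  e
    8  dedbagafcahha$h  h
    9  edbagafcahha$hd  d
   10  fcahha$hdedbaga  a
   11  gafcahha$hdedba  a
   12  ha$hdedbagafcah  h
   13  hdedbagafcahha$  $
   14  hha$hdedbagafca  a

ahgbcdfehdaah$a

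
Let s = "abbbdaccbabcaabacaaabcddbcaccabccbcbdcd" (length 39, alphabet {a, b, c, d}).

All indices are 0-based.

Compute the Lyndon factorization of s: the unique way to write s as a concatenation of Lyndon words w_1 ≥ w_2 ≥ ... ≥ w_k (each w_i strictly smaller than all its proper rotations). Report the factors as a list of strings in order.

emit factor 1: 'abbbdaccbabc' (i=0, period=12)
emit factor 2: 'aabac' (i=12, period=5)
emit factor 3: 'aaabcddbcaccabccbcbdcd' (i=17, period=22)

["abbbdaccbabc", "aabac", "aaabcddbcaccabccbcbdcd"]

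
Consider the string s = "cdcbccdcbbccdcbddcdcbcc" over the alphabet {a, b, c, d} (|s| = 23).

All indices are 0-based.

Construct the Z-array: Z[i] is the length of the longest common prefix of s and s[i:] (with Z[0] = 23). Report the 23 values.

Z[0]=23
i=1: i≥r, start 0; Z[1]=0
i=2: i≥r, start 0; Z[2]=1 grow→box=[2,3)
i=3: i≥r, start 0; Z[3]=0
i=4: i≥r, start 0; Z[4]=1 grow→box=[4,5)
i=5: i≥r, start 0; Z[5]=4 grow→box=[5,9)
i=6: min(r-i=3, Z[1]=0)=0; Z[6]=0
i=7: min(r-i=2, Z[2]=1)=1; Z[7]=1
i=8: min(r-i=1, Z[3]=0)=0; Z[8]=0
i=9: i≥r, start 0; Z[9]=0
i=10: i≥r, start 0; Z[10]=1 grow→box=[10,11)
i=11: i≥r, start 0; Z[11]=4 grow→box=[11,15)
i=12: min(r-i=3, Z[1]=0)=0; Z[12]=0
i=13: min(r-i=2, Z[2]=1)=1; Z[13]=1
i=14: min(r-i=1, Z[3]=0)=0; Z[14]=0
i=15: i≥r, start 0; Z[15]=0
i=16: i≥r, start 0; Z[16]=0
i=17: i≥r, start 0; Z[17]=6 grow→box=[17,23)
i=18: min(r-i=5, Z[1]=0)=0; Z[18]=0
i=19: min(r-i=4, Z[2]=1)=1; Z[19]=1
i=20: min(r-i=3, Z[3]=0)=0; Z[20]=0
i=21: min(r-i=2, Z[4]=1)=1; Z[21]=1
i=22: min(r-i=1, Z[5]=4)=1; Z[22]=1

[23, 0, 1, 0, 1, 4, 0, 1, 0, 0, 1, 4, 0, 1, 0, 0, 0, 6, 0, 1, 0, 1, 1]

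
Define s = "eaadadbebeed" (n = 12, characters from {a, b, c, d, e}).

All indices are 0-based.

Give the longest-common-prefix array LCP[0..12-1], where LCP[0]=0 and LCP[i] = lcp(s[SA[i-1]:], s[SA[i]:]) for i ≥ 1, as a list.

sorted suffixes:
  #0 SA[0]=1  'aadadbebeed'
  #1 SA[1]=2  'adadbebeed'
  #2 SA[2]=4  'adbebeed'
  #3 SA[3]=6  'bebeed'
  #4 SA[4]=8  'beed'
  #5 SA[5]=11  'd'
  #6 SA[6]=3  'dadbebeed'
  #7 SA[7]=5  'dbebeed'
  #8 SA[8]=0  'eaadadbebeed'
  #9 SA[9]=7  'ebeed'
  #10 SA[10]=10  'ed'
  #11 SA[11]=9  'eed'

SA = [1, 2, 4, 6, 8, 11, 3, 5, 0, 7, 10, 9]
[i] adj suffixes → lcp
  [1] 1/2 → 1 ('a')
  [2] 2/4 → 2 ('ad')
  [3] 4/6 → 0 ('')
  [4] 6/8 → 2 ('be')
  [5] 8/11 → 0 ('')
  [6] 11/3 → 1 ('d')
  [7] 3/5 → 1 ('d')
  [8] 5/0 → 0 ('')
  [9] 0/7 → 1 ('e')
  [10] 7/10 → 1 ('e')
  [11] 10/9 → 1 ('e')

[0, 1, 2, 0, 2, 0, 1, 1, 0, 1, 1, 1]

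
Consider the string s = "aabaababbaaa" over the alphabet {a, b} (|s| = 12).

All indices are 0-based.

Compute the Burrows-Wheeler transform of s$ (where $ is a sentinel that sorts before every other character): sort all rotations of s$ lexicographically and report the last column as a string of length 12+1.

aaab$baabbaaa

rank  rotation       last
    0  $aabaababbaaa  a
    1  a$aabaababbaa  a
    2  aa$aabaababba  a
    3  aaa$aabaababb  b
    4  aabaababbaaa$  $
    5  aababbaaa$aab  b
    6  abaababbaaa$a  a
    7  ababbaaa$aaba  a
    8  abbaaa$aabaab  b
    9  baaa$aabaabab  b
   10  baababbaaa$aa  a
   11  babbaaa$aabaa  a
   12  bbaaa$aabaaba  a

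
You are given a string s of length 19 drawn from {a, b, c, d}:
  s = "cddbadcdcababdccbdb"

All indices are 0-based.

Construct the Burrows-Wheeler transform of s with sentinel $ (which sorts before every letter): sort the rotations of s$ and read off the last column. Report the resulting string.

bcbbdadcadcdd$bdcbac

rank  rotation              last
    0  $cddbadcdcababdccbdb  b
    1  ababdccbdb$cddbadcdc  c
    2  abdccbdb$cddbadcdcab  b
    3  adcdcababdccbdb$cddb  b
    4  b$cddbadcdcababdccbd  d
    5  babdccbdb$cddbadcdca  a
    6  badcdcababdccbdb$cdd  d
    7  bdb$cddbadcdcababdcc  c
    8  bdccbdb$cddbadcdcaba  a
    9  cababdccbdb$cddbadcd  d
   10  cbdb$cddbadcdcababdc  c
   11  ccbdb$cddbadcdcababd  d
   12  cdcababdccbdb$cddbad  d
   13  cddbadcdcababdccbdb$  $
   14  db$cddbadcdcababdccb  b
   15  dbadcdcababdccbdb$cd  d
   16  dcababdccbdb$cddbadc  c
   17  dccbdb$cddbadcdcabab  b
   18  dcdcababdccbdb$cddba  a
   19  ddbadcdcababdccbdb$c  c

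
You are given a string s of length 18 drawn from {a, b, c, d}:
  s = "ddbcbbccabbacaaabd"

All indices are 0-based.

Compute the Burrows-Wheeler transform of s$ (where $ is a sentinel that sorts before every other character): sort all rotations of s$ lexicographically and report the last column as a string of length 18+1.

dcacabbacdbaacbbbd$

rank  rotation             last
    0  $ddbcbbccabbacaaabd  d
    1  aaabd$ddbcbbccabbac  c
    2  aabd$ddbcbbccabbaca  a
    3  abbacaaabd$ddbcbbcc  c
    4  abd$ddbcbbccabbacaa  a
    5  acaaabd$ddbcbbccabb  b
    6  bacaaabd$ddbcbbccab  b
    7  bbacaaabd$ddbcbbcca  a
    8  bbccabbacaaabd$ddbc  c
    9  bcbbccabbacaaabd$dd  d
   10  bccabbacaaabd$ddbcb  b
   11  bd$ddbcbbccabbacaaa  a
   12  caaabd$ddbcbbccabba  a
   13  cabbacaaabd$ddbcbbc  c
   14  cbbccabbacaaabd$ddb  b
   15  ccabbacaaabd$ddbcbb  b
   16  d$ddbcbbccabbacaaab  b
   17  dbcbbccabbacaaabd$d  d
   18  ddbcbbccabbacaaabd$  $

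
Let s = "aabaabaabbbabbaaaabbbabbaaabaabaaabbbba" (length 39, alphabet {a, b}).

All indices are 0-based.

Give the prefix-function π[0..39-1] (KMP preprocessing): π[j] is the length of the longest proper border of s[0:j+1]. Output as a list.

π[0] = 0
j=1 s[j]='a': π[1]=1 (border 'a')
j=2 s[j]='b': k: 1→0; π[2]=0 (border '')
j=3 s[j]='a': π[3]=1 (border 'a')
j=4 s[j]='a': π[4]=2 (border 'aa')
j=5 s[j]='b': π[5]=3 (border 'aab')
j=6 s[j]='a': π[6]=4 (border 'aaba')
j=7 s[j]='a': π[7]=5 (border 'aabaa')
j=8 s[j]='b': π[8]=6 (border 'aabaab')
j=9 s[j]='b': k: 6→3→0; π[9]=0 (border '')
j=10 s[j]='b': π[10]=0 (border '')
j=11 s[j]='a': π[11]=1 (border 'a')
j=12 s[j]='b': k: 1→0; π[12]=0 (border '')
j=13 s[j]='b': π[13]=0 (border '')
j=14 s[j]='a': π[14]=1 (border 'a')
j=15 s[j]='a': π[15]=2 (border 'aa')
j=16 s[j]='a': k: 2→1; π[16]=2 (border 'aa')
j=17 s[j]='a': k: 2→1; π[17]=2 (border 'aa')
j=18 s[j]='b': π[18]=3 (border 'aab')
j=19 s[j]='b': k: 3→0; π[19]=0 (border '')
j=20 s[j]='b': π[20]=0 (border '')
j=21 s[j]='a': π[21]=1 (border 'a')
j=22 s[j]='b': k: 1→0; π[22]=0 (border '')
j=23 s[j]='b': π[23]=0 (border '')
j=24 s[j]='a': π[24]=1 (border 'a')
j=25 s[j]='a': π[25]=2 (border 'aa')
j=26 s[j]='a': k: 2→1; π[26]=2 (border 'aa')
j=27 s[j]='b': π[27]=3 (border 'aab')
j=28 s[j]='a': π[28]=4 (border 'aaba')
j=29 s[j]='a': π[29]=5 (border 'aabaa')
j=30 s[j]='b': π[30]=6 (border 'aabaab')
j=31 s[j]='a': π[31]=7 (border 'aabaaba')
j=32 s[j]='a': π[32]=8 (border 'aabaabaa')
j=33 s[j]='a': k: 8→5→2→1; π[33]=2 (border 'aa')
j=34 s[j]='b': π[34]=3 (border 'aab')
j=35 s[j]='b': k: 3→0; π[35]=0 (border '')
j=36 s[j]='b': π[36]=0 (border '')
j=37 s[j]='b': π[37]=0 (border '')
j=38 s[j]='a': π[38]=1 (border 'a')

[0, 1, 0, 1, 2, 3, 4, 5, 6, 0, 0, 1, 0, 0, 1, 2, 2, 2, 3, 0, 0, 1, 0, 0, 1, 2, 2, 3, 4, 5, 6, 7, 8, 2, 3, 0, 0, 0, 1]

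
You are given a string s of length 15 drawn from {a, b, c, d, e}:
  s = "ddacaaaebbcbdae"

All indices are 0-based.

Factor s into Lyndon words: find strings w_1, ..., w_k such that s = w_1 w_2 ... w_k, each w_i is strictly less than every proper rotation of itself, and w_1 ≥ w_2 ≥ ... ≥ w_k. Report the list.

["d", "d", "ac", "aaaebbcbdae"]

emit factor 1: 'd' (i=0, period=1)
emit factor 2: 'd' (i=1, period=1)
emit factor 3: 'ac' (i=2, period=2)
emit factor 4: 'aaaebbcbdae' (i=4, period=11)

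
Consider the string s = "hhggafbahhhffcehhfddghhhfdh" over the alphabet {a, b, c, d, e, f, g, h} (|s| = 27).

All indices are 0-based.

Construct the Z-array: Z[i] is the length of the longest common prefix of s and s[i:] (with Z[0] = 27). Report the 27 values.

Z[0]=27
i=1: outside box; Z[1]=1 grow→box=[1,2)
i=2: outside box; Z[2]=0
i=3: outside box; Z[3]=0
i=4: outside box; Z[4]=0
i=5: outside box; Z[5]=0
i=6: outside box; Z[6]=0
i=7: outside box; Z[7]=0
i=8: outside box; Z[8]=2 grow→box=[8,10)
i=9: min(r-i=1, Z[1]=1)=1; Z[9]=2 grow→box=[9,11)
i=10: min(r-i=1, Z[1]=1)=1; Z[10]=1
i=11: outside box; Z[11]=0
i=12: outside box; Z[12]=0
i=13: outside box; Z[13]=0
i=14: outside box; Z[14]=0
i=15: outside box; Z[15]=2 grow→box=[15,17)
i=16: min(r-i=1, Z[1]=1)=1; Z[16]=1
i=17: outside box; Z[17]=0
i=18: outside box; Z[18]=0
i=19: outside box; Z[19]=0
i=20: outside box; Z[20]=0
i=21: outside box; Z[21]=2 grow→box=[21,23)
i=22: min(r-i=1, Z[1]=1)=1; Z[22]=2 grow→box=[22,24)
i=23: min(r-i=1, Z[1]=1)=1; Z[23]=1
i=24: outside box; Z[24]=0
i=25: outside box; Z[25]=0
i=26: outside box; Z[26]=1 grow→box=[26,27)

[27, 1, 0, 0, 0, 0, 0, 0, 2, 2, 1, 0, 0, 0, 0, 2, 1, 0, 0, 0, 0, 2, 2, 1, 0, 0, 1]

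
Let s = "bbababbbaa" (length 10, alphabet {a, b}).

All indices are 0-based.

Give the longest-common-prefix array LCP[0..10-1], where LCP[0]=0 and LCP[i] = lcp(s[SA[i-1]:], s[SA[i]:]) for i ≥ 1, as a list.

rank | idx | suffix
   0 |   9 | a
   1 |   8 | aa
   2 |   2 | ababbbaa
   3 |   4 | abbbaa
   4 |   7 | baa
   5 |   1 | bababbbaa
   6 |   3 | babbbaa
   7 |   6 | bbaa
   8 |   0 | bbababbbaa
   9 |   5 | bbbaa

SA = [9, 8, 2, 4, 7, 1, 3, 6, 0, 5]
i: (SA[i-1],SA[i]) lcp shared
  1: (9,8) 1 'a'
  2: (8,2) 1 'a'
  3: (2,4) 2 'ab'
  4: (4,7) 0 ''
  5: (7,1) 2 'ba'
  6: (1,3) 3 'bab'
  7: (3,6) 1 'b'
  8: (6,0) 3 'bba'
  9: (0,5) 2 'bb'

[0, 1, 1, 2, 0, 2, 3, 1, 3, 2]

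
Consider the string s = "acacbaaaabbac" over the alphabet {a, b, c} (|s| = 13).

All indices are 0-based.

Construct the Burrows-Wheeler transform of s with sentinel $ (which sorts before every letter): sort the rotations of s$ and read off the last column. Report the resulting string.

rank  rotation        last
    0  $acacbaaaabbac  c
    1  aaaabbac$acacb  b
    2  aaabbac$acacba  a
    3  aabbac$acacbaa  a
    4  abbac$acacbaaa  a
    5  ac$acacbaaaabb  b
    6  acacbaaaabbac$  $
    7  acbaaaabbac$ac  c
    8  baaaabbac$acac  c
    9  bac$acacbaaaab  b
   10  bbac$acacbaaaa  a
   11  c$acacbaaaabba  a
   12  cacbaaaabbac$a  a
   13  cbaaaabbac$aca  a

cbaaab$ccbaaaa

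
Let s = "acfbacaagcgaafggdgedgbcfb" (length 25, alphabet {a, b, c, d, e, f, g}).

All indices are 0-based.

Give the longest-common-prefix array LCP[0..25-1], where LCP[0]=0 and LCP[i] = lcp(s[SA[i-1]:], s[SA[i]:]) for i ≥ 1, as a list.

sorted suffixes:
  #0 SA[0]=11  'aafggdgedgbcfb'
  #1 SA[1]=6  'aagcgaafggdgedgbcfb'
  #2 SA[2]=4  'acaagcgaafggdgedgbcfb'
  #3 SA[3]=0  'acfbacaagcgaafggdgedgbcfb'
  #4 SA[4]=12  'afggdgedgbcfb'
  #5 SA[5]=7  'agcgaafggdgedgbcfb'
  #6 SA[6]=24  'b'
  #7 SA[7]=3  'bacaagcgaafggdgedgbcfb'
  #8 SA[8]=21  'bcfb'
  #9 SA[9]=5  'caagcgaafggdgedgbcfb'
  #10 SA[10]=22  'cfb'
  #11 SA[11]=1  'cfbacaagcgaafggdgedgbcfb'
  #12 SA[12]=9  'cgaafggdgedgbcfb'
  #13 SA[13]=19  'dgbcfb'
  #14 SA[14]=16  'dgedgbcfb'
  #15 SA[15]=18  'edgbcfb'
  #16 SA[16]=23  'fb'
  #17 SA[17]=2  'fbacaagcgaafggdgedgbcfb'
  #18 SA[18]=13  'fggdgedgbcfb'
  #19 SA[19]=10  'gaafggdgedgbcfb'
  #20 SA[20]=20  'gbcfb'
  #21 SA[21]=8  'gcgaafggdgedgbcfb'
  #22 SA[22]=15  'gdgedgbcfb'
  #23 SA[23]=17  'gedgbcfb'
  #24 SA[24]=14  'ggdgedgbcfb'

SA = [11, 6, 4, 0, 12, 7, 24, 3, 21, 5, 22, 1, 9, 19, 16, 18, 23, 2, 13, 10, 20, 8, 15, 17, 14]
[i] adj suffixes → lcp
  [1] 11/6 → 2 ('aa')
  [2] 6/4 → 1 ('a')
  [3] 4/0 → 2 ('ac')
  [4] 0/12 → 1 ('a')
  [5] 12/7 → 1 ('a')
  [6] 7/24 → 0 ('')
  [7] 24/3 → 1 ('b')
  [8] 3/21 → 1 ('b')
  [9] 21/5 → 0 ('')
  [10] 5/22 → 1 ('c')
  [11] 22/1 → 3 ('cfb')
  [12] 1/9 → 1 ('c')
  [13] 9/19 → 0 ('')
  [14] 19/16 → 2 ('dg')
  [15] 16/18 → 0 ('')
  [16] 18/23 → 0 ('')
  [17] 23/2 → 2 ('fb')
  [18] 2/13 → 1 ('f')
  [19] 13/10 → 0 ('')
  [20] 10/20 → 1 ('g')
  [21] 20/8 → 1 ('g')
  [22] 8/15 → 1 ('g')
  [23] 15/17 → 1 ('g')
  [24] 17/14 → 1 ('g')

[0, 2, 1, 2, 1, 1, 0, 1, 1, 0, 1, 3, 1, 0, 2, 0, 0, 2, 1, 0, 1, 1, 1, 1, 1]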